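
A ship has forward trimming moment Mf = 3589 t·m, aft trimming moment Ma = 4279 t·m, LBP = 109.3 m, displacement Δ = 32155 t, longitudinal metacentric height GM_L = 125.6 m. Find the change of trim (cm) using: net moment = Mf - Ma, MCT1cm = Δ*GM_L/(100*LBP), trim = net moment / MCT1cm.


Formula: net trimming moment = Mf - Ma; MCT1cm = Δ*GM_L/(100*LBP); trim = net moment / MCT1cm
Step 1 — net trimming moment = 3589 - 4279 = -690 t·m
Step 2 — MCT1cm = 32155 * 125.6 / (100 * 109.3) = 369.503 t·m/cm
Step 3 — trim = -690 / 369.503 ≈ -1.8674 cm (5 s.f.)

-1.8674 cm


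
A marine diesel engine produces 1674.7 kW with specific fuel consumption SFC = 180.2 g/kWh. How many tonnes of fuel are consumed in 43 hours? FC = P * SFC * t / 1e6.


Formula: FC (tonnes) = P * SFC * t / 1,000,000
Step 1 — P * SFC * t = 1674.7 * 180.2 * 43 = 12976580.42 g
Step 2 — FC (tonnes) = 12976580.42 / 1,000,000 ≈ 12.977 tonnes (5 s.f.)

12.977 tonnes


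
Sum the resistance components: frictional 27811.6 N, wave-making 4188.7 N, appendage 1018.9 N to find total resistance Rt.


Formula: Rt = Rf + Rw + Ra
Substituting: Rt = 27811.6 + 4188.7 + 1018.9
Result: Rt = 33019.2 N

33019.2 N


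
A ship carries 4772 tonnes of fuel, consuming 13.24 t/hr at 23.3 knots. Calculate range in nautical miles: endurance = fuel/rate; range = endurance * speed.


Formula: endurance = fuel / rate; range = endurance * speed
Step 1 — endurance = 4772 / 13.24 = 360.423 hours
Step 2 — range = 360.423 * 23.3 ≈ 8397.9 nautical miles (5 s.f.)

8397.9 NM


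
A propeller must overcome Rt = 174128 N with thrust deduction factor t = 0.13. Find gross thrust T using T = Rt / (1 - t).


Formula: T = Rt / (1 - t)
Step 1 — (1 - t) = 1 - 0.13 = 0.87
Step 2 — T = 174128 / 0.87 ≈ 200150 N (5 s.f.)

200150 N


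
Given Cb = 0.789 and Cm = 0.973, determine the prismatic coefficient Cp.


Formula: Cp = Cb / Cm
Substituting: Cp = 0.789 / 0.973
Result: Cp ≈ 0.81089 (5 s.f.)

0.81089


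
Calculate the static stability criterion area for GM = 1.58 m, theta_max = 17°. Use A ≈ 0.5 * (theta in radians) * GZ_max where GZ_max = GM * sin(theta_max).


Formula: GZ_max = GM * sin(theta); Area = 0.5 * theta_rad * GZ_max
Step 1 — GZ_max = 1.58 * sin(17°) = 1.58 * 0.292372 = 0.461948 m
Step 2 — theta_rad = 17 * pi/180 = 0.296706 rad
Step 3 — Area = 0.5 * 0.296706 * 0.461948 ≈ 0.068531 m·rad (5 s.f.)

0.068531 m·rad


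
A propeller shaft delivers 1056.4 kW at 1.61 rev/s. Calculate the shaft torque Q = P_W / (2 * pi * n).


Formula: Q = P_W / (2 * pi * n)
Step 1 — P_W = 1056.4 kW * 1000 = 1056400.0 W
Step 2 — 2 * pi * n = 2 * pi * 1.61 = 10.115928
Step 3 — Q = 1056400.0 / 10.115928 ≈ 104430 N·m (5 s.f.)

104430 N·m


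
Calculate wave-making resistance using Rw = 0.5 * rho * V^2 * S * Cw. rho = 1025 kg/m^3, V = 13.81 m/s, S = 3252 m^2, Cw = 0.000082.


Formula: Rw = 0.5 * rho * V^2 * S * Cw
Step 1 — V^2 = 13.81^2 = 190.7161
Step 2 — 0.5 * rho * V^2 = 0.5 * 1025 * 190.7161 = 97742.00125
Step 3 — Rw = 97742.00125 * 3252 * 0.000082 ≈ 26064 N (5 s.f.)

26064 N


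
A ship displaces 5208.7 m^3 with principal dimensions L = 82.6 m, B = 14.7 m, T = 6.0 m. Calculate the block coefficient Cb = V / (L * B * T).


Formula: Cb = V / (L * B * T)
Step 1 — L * B * T = 82.6 * 14.7 * 6.0 = 7285.32 m^3
Step 2 — Cb = 5208.7 / 7285.32 ≈ 0.71496 (5 s.f.)

0.71496


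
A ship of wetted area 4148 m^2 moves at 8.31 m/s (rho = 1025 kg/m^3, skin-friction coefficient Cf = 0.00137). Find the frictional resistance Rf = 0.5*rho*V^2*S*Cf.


Formula: Rf = 0.5 * rho * V^2 * S * Cf
Step 1 — V^2 = 8.31^2 = 69.0561
Step 2 — 0.5 * rho * V^2 = 0.5 * 1025 * 69.0561 = 35391.25125
Step 3 — Rf = 35391.25125 * 4148 * 0.00137 ≈ 201120 N (5 s.f.)

201120 N


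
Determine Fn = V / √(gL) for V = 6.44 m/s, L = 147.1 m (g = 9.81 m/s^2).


Formula: Fn = V / sqrt(g * L)
Step 1 — g * L = 9.81 * 147.1 = 1443.051
Step 2 — sqrt(g * L) = sqrt(1443.051) = 37.987511
Step 3 — Fn = 6.44 / 37.987511 ≈ 0.16953 (5 s.f.)

0.16953


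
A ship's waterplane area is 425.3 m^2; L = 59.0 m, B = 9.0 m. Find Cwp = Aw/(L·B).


Formula: Cwp = Aw / (L * B)
Step 1 — L * B = 59.0 * 9.0 = 531.0 m^2
Step 2 — Cwp = 425.3 / 531.0 ≈ 0.80094 (5 s.f.)

0.80094


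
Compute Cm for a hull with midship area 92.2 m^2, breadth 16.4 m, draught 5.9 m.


Formula: Cm = Am / (B * T)
Step 1 — B * T = 16.4 * 5.9 = 96.76 m^2
Step 2 — Cm = 92.2 / 96.76 ≈ 0.95287 (5 s.f.)

0.95287


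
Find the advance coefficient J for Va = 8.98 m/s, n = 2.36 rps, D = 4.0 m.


Formula: J = Va / (n * D)
Step 1 — n * D = 2.36 * 4.0 = 9.44
Step 2 — J = 8.98 / 9.44 ≈ 0.95127 (5 s.f.)

0.95127


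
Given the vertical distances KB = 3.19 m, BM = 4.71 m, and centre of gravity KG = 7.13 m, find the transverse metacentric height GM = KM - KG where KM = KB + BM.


Formula: GM = KB + BM - KG
Step 1 — KM = KB + BM = 3.19 + 4.71 = 7.9 m
Step 2 — GM = KM - KG = 7.9 - 7.13 = 0.77 m

0.77 m


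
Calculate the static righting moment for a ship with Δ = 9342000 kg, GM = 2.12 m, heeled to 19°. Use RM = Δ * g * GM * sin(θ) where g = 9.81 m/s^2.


Formula: GZ = GM * sin(theta); RM = disp * g * GZ
Step 1 — GZ = 2.12 * sin(19°) = 2.12 * 0.325568 = 0.690204 m
Step 2 — RM = 9342000 * 9.81 * 0.690204 ≈ 63254000 N·m (5 s.f.)

63254000 N·m


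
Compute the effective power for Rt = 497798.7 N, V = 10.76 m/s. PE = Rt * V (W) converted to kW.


Formula: PE = Rt * V / 1000 (kW)
Step 1 — PE (W) = 497798.7 * 10.76 = 5356314.012 W
Step 2 — PE (kW) = 5356314.012 / 1000 ≈ 5356.3 kW (5 s.f.)

5356.3 kW


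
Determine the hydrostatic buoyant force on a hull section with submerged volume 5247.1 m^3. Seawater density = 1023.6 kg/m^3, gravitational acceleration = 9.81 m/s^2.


Formula: Fb = rho * g * V
Substituting: Fb = 1023.6 * 9.81 * 5247.1
Intermediate: 1023.6 * 9.81 = 10041.516
Result: Fb = 10041.516 * 5247.1 ≈ 52689000 N (5 s.f.)

52689000 N


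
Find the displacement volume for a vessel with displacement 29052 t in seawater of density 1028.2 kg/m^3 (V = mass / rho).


Formula: V = mass / rho
Step 1 — convert tonnes to kg: 29052 t * 1000 = 29052000 kg
Step 2 — V = 29052000 / 1028.2 ≈ 28255 m^3 (5 s.f.)

28255 m^3


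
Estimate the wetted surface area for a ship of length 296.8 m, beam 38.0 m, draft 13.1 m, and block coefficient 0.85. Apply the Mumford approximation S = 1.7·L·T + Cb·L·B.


Formula: S = 1.7*L*T + V/T with V = Cb*L*B*T, i.e. S = L * (1.7*T + Cb*B)
Step 1 — 1.7*T = 1.7 * 13.1 = 22.27 m
Step 2 — Cb*B = 0.85 * 38.0 = 32.3 m
Step 3 — 1.7*T + Cb*B = 22.27 + 32.3 = 54.57 m
Step 4 — S = 296.8 * 54.57 ≈ 16196 m^2 (5 s.f.)

16196 m^2


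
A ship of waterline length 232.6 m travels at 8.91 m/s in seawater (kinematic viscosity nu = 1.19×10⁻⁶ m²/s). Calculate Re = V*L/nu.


Formula: Re = V * L / nu
Step 1 — V * L = 8.91 * 232.6 = 2072.466 m^2/s
Step 2 — Re = 2072.466 / 1.19e-6 = 1.74e+09

1.74e+09


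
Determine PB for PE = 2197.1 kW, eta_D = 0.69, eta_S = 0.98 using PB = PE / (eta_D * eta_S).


Formula: PB = PE / (eta_D * eta_S)
Step 1 — combined efficiency = eta_D * eta_S = 0.69 * 0.98 = 0.6762
Step 2 — PB = 2197.1 / 0.6762 ≈ 3249.2 kW (5 s.f.)

3249.2 kW


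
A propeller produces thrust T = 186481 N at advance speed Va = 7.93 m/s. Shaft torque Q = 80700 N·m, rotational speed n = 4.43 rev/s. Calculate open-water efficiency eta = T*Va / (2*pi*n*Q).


Formula: eta = T * Va / (2 * pi * n * Q)
Step 1 — numerator = T * Va = 186481 * 7.93 = 1478794.33
Step 2 — 2 * pi * n = 2 * pi * 4.43 = 27.834511
Step 3 — denominator = 27.834511 * 80700 = 2246245.04
Step 4 — eta = 1478794.33 / 2246245.04 ≈ 0.65834 (5 s.f.)

0.65834


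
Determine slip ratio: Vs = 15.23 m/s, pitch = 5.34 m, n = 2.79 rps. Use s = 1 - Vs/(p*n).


Formula: s = 1 - Vs / (p * n)
Step 1 — p * n = 5.34 * 2.79 = 14.8986
Step 2 — Vs / (p*n) = 15.23 / 14.8986 = 1.022244 (6 d.p.)
Step 3 — s = 1 - 1.022244 = -0.022244

-0.022244


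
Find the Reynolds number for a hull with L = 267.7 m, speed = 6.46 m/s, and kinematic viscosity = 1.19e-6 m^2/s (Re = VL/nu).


Formula: Re = V * L / nu
Step 1 — V * L = 6.46 * 267.7 = 1729.342 m^2/s
Step 2 — Re = 1729.342 / 1.19e-6 = 1.45e+09

1.45e+09


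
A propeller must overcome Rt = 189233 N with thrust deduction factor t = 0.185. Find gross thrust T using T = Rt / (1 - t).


Formula: T = Rt / (1 - t)
Step 1 — (1 - t) = 1 - 0.185 = 0.815
Step 2 — T = 189233 / 0.815 ≈ 232190 N (5 s.f.)

232190 N


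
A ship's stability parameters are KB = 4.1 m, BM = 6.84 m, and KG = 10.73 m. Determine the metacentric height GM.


Formula: GM = KB + BM - KG
Step 1 — KM = KB + BM = 4.1 + 6.84 = 10.94 m
Step 2 — GM = KM - KG = 10.94 - 10.73 = 0.21 m

0.21 m


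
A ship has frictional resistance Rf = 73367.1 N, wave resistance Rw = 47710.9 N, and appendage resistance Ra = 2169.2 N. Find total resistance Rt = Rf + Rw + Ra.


Formula: Rt = Rf + Rw + Ra
Substituting: Rt = 73367.1 + 47710.9 + 2169.2
Result: Rt = 123247.2 N

123247.2 N


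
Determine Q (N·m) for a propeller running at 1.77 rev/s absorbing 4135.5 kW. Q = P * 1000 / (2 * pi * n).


Formula: Q = P_W / (2 * pi * n)
Step 1 — P_W = 4135.5 kW * 1000 = 4135500.0 W
Step 2 — 2 * pi * n = 2 * pi * 1.77 = 11.121238
Step 3 — Q = 4135500.0 / 11.121238 ≈ 371860 N·m (5 s.f.)

371860 N·m


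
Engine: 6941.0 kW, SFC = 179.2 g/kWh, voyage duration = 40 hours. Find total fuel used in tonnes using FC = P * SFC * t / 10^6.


Formula: FC (tonnes) = P * SFC * t / 1,000,000
Step 1 — P * SFC * t = 6941.0 * 179.2 * 40 = 49753088.0 g
Step 2 — FC (tonnes) = 49753088.0 / 1,000,000 ≈ 49.753 tonnes (5 s.f.)

49.753 tonnes


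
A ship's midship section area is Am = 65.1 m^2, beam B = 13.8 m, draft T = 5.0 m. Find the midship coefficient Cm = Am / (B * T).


Formula: Cm = Am / (B * T)
Step 1 — B * T = 13.8 * 5.0 = 69.0 m^2
Step 2 — Cm = 65.1 / 69.0 ≈ 0.94348 (5 s.f.)

0.94348


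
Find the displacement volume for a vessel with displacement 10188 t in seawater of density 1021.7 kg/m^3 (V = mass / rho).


Formula: V = mass / rho
Step 1 — convert tonnes to kg: 10188 t * 1000 = 10188000 kg
Step 2 — V = 10188000 / 1021.7 ≈ 9971.6 m^3 (5 s.f.)

9971.6 m^3


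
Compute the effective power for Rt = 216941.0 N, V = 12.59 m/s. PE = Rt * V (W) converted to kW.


Formula: PE = Rt * V / 1000 (kW)
Step 1 — PE (W) = 216941.0 * 12.59 = 2731287.19 W
Step 2 — PE (kW) = 2731287.19 / 1000 ≈ 2731.3 kW (5 s.f.)

2731.3 kW


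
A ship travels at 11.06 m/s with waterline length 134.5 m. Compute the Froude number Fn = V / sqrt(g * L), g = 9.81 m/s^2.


Formula: Fn = V / sqrt(g * L)
Step 1 — g * L = 9.81 * 134.5 = 1319.445
Step 2 — sqrt(g * L) = sqrt(1319.445) = 36.324166
Step 3 — Fn = 11.06 / 36.324166 ≈ 0.30448 (5 s.f.)

0.30448


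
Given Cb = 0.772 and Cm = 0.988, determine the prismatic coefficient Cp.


Formula: Cp = Cb / Cm
Substituting: Cp = 0.772 / 0.988
Result: Cp ≈ 0.78138 (5 s.f.)

0.78138


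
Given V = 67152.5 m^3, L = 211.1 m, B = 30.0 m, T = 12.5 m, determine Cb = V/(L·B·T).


Formula: Cb = V / (L * B * T)
Step 1 — L * B * T = 211.1 * 30.0 * 12.5 = 79162.5 m^3
Step 2 — Cb = 67152.5 / 79162.5 ≈ 0.84829 (5 s.f.)

0.84829


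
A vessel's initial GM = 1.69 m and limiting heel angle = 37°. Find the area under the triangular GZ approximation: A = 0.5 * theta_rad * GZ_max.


Formula: GZ_max = GM * sin(theta); Area = 0.5 * theta_rad * GZ_max
Step 1 — GZ_max = 1.69 * sin(37°) = 1.69 * 0.601815 = 1.017067 m
Step 2 — theta_rad = 37 * pi/180 = 0.645772 rad
Step 3 — Area = 0.5 * 0.645772 * 1.017067 ≈ 0.32840 m·rad (5 s.f.)

0.32840 m·rad


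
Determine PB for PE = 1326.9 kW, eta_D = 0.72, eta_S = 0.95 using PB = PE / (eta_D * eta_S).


Formula: PB = PE / (eta_D * eta_S)
Step 1 — combined efficiency = eta_D * eta_S = 0.72 * 0.95 = 0.684
Step 2 — PB = 1326.9 / 0.684 ≈ 1939.9 kW (5 s.f.)

1939.9 kW


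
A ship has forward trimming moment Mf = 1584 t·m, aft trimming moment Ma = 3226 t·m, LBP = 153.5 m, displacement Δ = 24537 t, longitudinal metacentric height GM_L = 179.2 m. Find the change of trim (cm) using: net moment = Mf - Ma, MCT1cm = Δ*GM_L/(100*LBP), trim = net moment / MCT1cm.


Formula: net trimming moment = Mf - Ma; MCT1cm = Δ*GM_L/(100*LBP); trim = net moment / MCT1cm
Step 1 — net trimming moment = 1584 - 3226 = -1642 t·m
Step 2 — MCT1cm = 24537 * 179.2 / (100 * 153.5) = 286.4515 t·m/cm
Step 3 — trim = -1642 / 286.4515 ≈ -5.7322 cm (5 s.f.)

-5.7322 cm


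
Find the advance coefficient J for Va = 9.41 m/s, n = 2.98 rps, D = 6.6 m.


Formula: J = Va / (n * D)
Step 1 — n * D = 2.98 * 6.6 = 19.668
Step 2 — J = 9.41 / 19.668 ≈ 0.47844 (5 s.f.)

0.47844


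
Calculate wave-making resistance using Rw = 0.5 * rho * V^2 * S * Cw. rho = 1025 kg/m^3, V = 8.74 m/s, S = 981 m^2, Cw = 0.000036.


Formula: Rw = 0.5 * rho * V^2 * S * Cw
Step 1 — V^2 = 8.74^2 = 76.3876
Step 2 — 0.5 * rho * V^2 = 0.5 * 1025 * 76.3876 = 39148.645
Step 3 — Rw = 39148.645 * 981 * 0.000036 ≈ 1382.6 N (5 s.f.)

1382.6 N


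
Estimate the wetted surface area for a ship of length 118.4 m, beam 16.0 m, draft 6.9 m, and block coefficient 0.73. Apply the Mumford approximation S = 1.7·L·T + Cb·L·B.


Formula: S = 1.7*L*T + V/T with V = Cb*L*B*T, i.e. S = L * (1.7*T + Cb*B)
Step 1 — 1.7*T = 1.7 * 6.9 = 11.73 m
Step 2 — Cb*B = 0.73 * 16.0 = 11.68 m
Step 3 — 1.7*T + Cb*B = 11.73 + 11.68 = 23.41 m
Step 4 — S = 118.4 * 23.41 ≈ 2771.7 m^2 (5 s.f.)

2771.7 m^2


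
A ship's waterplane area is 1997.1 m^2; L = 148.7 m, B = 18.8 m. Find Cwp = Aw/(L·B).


Formula: Cwp = Aw / (L * B)
Step 1 — L * B = 148.7 * 18.8 = 2795.56 m^2
Step 2 — Cwp = 1997.1 / 2795.56 ≈ 0.71438 (5 s.f.)

0.71438


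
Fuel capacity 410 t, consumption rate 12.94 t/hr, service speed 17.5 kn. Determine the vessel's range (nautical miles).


Formula: endurance = fuel / rate; range = endurance * speed
Step 1 — endurance = 410 / 12.94 = 31.6847 hours
Step 2 — range = 31.6847 * 17.5 ≈ 554.48 nautical miles (5 s.f.)

554.48 NM


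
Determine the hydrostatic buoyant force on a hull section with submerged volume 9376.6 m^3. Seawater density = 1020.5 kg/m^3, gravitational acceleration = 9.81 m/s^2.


Formula: Fb = rho * g * V
Substituting: Fb = 1020.5 * 9.81 * 9376.6
Intermediate: 1020.5 * 9.81 = 10011.105
Result: Fb = 10011.105 * 9376.6 ≈ 93870000 N (5 s.f.)

93870000 N


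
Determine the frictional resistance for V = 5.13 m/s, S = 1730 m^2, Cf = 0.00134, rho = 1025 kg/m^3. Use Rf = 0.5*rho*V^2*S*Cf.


Formula: Rf = 0.5 * rho * V^2 * S * Cf
Step 1 — V^2 = 5.13^2 = 26.3169
Step 2 — 0.5 * rho * V^2 = 0.5 * 1025 * 26.3169 = 13487.41125
Step 3 — Rf = 13487.41125 * 1730 * 0.00134 ≈ 31267 N (5 s.f.)

31267 N


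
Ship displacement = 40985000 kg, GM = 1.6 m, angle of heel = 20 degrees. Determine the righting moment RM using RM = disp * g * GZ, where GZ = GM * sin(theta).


Formula: GZ = GM * sin(theta); RM = disp * g * GZ
Step 1 — GZ = 1.6 * sin(20°) = 1.6 * 0.34202 = 0.547232 m
Step 2 — RM = 40985000 * 9.81 * 0.547232 ≈ 220020000 N·m (5 s.f.)

220020000 N·m


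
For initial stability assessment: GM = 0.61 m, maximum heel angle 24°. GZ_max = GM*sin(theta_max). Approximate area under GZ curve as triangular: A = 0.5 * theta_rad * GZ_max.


Formula: GZ_max = GM * sin(theta); Area = 0.5 * theta_rad * GZ_max
Step 1 — GZ_max = 0.61 * sin(24°) = 0.61 * 0.406737 = 0.24811 m
Step 2 — theta_rad = 24 * pi/180 = 0.418879 rad
Step 3 — Area = 0.5 * 0.418879 * 0.24811 ≈ 0.051964 m·rad (5 s.f.)

0.051964 m·rad


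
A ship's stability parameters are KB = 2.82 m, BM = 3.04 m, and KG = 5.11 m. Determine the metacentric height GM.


Formula: GM = KB + BM - KG
Step 1 — KM = KB + BM = 2.82 + 3.04 = 5.86 m
Step 2 — GM = KM - KG = 5.86 - 5.11 = 0.75 m

0.75 m


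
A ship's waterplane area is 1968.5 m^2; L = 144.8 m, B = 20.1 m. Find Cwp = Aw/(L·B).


Formula: Cwp = Aw / (L * B)
Step 1 — L * B = 144.8 * 20.1 = 2910.48 m^2
Step 2 — Cwp = 1968.5 / 2910.48 ≈ 0.67635 (5 s.f.)

0.67635


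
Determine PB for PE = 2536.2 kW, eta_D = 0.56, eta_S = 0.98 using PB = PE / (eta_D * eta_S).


Formula: PB = PE / (eta_D * eta_S)
Step 1 — combined efficiency = eta_D * eta_S = 0.56 * 0.98 = 0.5488
Step 2 — PB = 2536.2 / 0.5488 ≈ 4621.4 kW (5 s.f.)

4621.4 kW


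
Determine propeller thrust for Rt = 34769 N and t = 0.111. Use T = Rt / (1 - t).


Formula: T = Rt / (1 - t)
Step 1 — (1 - t) = 1 - 0.111 = 0.889
Step 2 — T = 34769 / 0.889 ≈ 39110 N (5 s.f.)

39110 N


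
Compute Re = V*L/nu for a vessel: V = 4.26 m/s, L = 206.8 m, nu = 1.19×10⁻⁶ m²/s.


Formula: Re = V * L / nu
Step 1 — V * L = 4.26 * 206.8 = 880.968 m^2/s
Step 2 — Re = 880.968 / 1.19e-6 = 7.40e+08

7.40e+08


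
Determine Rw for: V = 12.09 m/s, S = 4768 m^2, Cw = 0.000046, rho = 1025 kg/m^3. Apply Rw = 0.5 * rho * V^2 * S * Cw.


Formula: Rw = 0.5 * rho * V^2 * S * Cw
Step 1 — V^2 = 12.09^2 = 146.1681
Step 2 — 0.5 * rho * V^2 = 0.5 * 1025 * 146.1681 = 74911.15125
Step 3 — Rw = 74911.15125 * 4768 * 0.000046 ≈ 16430 N (5 s.f.)

16430 N


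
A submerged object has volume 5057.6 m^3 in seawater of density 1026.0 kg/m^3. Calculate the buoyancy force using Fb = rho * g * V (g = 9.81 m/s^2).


Formula: Fb = rho * g * V
Substituting: Fb = 1026.0 * 9.81 * 5057.6
Intermediate: 1026.0 * 9.81 = 10065.06
Result: Fb = 10065.06 * 5057.6 ≈ 50905000 N (5 s.f.)

50905000 N


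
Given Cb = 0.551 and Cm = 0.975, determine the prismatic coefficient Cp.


Formula: Cp = Cb / Cm
Substituting: Cp = 0.551 / 0.975
Result: Cp ≈ 0.56513 (5 s.f.)

0.56513


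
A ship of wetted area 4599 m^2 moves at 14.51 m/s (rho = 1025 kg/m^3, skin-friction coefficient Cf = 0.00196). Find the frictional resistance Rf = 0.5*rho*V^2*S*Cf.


Formula: Rf = 0.5 * rho * V^2 * S * Cf
Step 1 — V^2 = 14.51^2 = 210.5401
Step 2 — 0.5 * rho * V^2 = 0.5 * 1025 * 210.5401 = 107901.80125
Step 3 — Rf = 107901.80125 * 4599 * 0.00196 ≈ 972630 N (5 s.f.)

972630 N


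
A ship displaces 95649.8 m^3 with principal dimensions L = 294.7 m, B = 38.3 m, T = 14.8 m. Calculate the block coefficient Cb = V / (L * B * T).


Formula: Cb = V / (L * B * T)
Step 1 — L * B * T = 294.7 * 38.3 * 14.8 = 167047.748 m^3
Step 2 — Cb = 95649.8 / 167047.748 ≈ 0.57259 (5 s.f.)

0.57259


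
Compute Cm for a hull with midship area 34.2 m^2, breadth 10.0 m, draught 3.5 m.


Formula: Cm = Am / (B * T)
Step 1 — B * T = 10.0 * 3.5 = 35.0 m^2
Step 2 — Cm = 34.2 / 35.0 ≈ 0.97714 (5 s.f.)

0.97714


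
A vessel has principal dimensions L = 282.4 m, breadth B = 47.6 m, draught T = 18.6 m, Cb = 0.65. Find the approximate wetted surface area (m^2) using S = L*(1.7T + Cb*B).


Formula: S = 1.7*L*T + V/T with V = Cb*L*B*T, i.e. S = L * (1.7*T + Cb*B)
Step 1 — 1.7*T = 1.7 * 18.6 = 31.62 m
Step 2 — Cb*B = 0.65 * 47.6 = 30.94 m
Step 3 — 1.7*T + Cb*B = 31.62 + 30.94 = 62.56 m
Step 4 — S = 282.4 * 62.56 ≈ 17667 m^2 (5 s.f.)

17667 m^2


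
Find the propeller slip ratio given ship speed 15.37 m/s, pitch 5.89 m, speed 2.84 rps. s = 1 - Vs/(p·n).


Formula: s = 1 - Vs / (p * n)
Step 1 — p * n = 5.89 * 2.84 = 16.7276
Step 2 — Vs / (p*n) = 15.37 / 16.7276 = 0.918841 (6 d.p.)
Step 3 — s = 1 - 0.918841 = 0.081159

0.081159


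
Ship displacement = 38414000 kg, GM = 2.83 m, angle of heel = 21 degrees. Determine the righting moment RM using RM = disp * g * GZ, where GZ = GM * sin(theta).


Formula: GZ = GM * sin(theta); RM = disp * g * GZ
Step 1 — GZ = 2.83 * sin(21°) = 2.83 * 0.358368 = 1.014181 m
Step 2 — RM = 38414000 * 9.81 * 1.014181 ≈ 382190000 N·m (5 s.f.)

382190000 N·m


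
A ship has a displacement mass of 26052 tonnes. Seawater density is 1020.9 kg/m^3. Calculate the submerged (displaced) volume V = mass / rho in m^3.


Formula: V = mass / rho
Step 1 — convert tonnes to kg: 26052 t * 1000 = 26052000 kg
Step 2 — V = 26052000 / 1020.9 ≈ 25519 m^3 (5 s.f.)

25519 m^3


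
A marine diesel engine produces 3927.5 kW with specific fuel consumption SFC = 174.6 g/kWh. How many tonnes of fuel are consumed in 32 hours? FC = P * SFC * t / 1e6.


Formula: FC (tonnes) = P * SFC * t / 1,000,000
Step 1 — P * SFC * t = 3927.5 * 174.6 * 32 = 21943728.0 g
Step 2 — FC (tonnes) = 21943728.0 / 1,000,000 ≈ 21.944 tonnes (5 s.f.)

21.944 tonnes


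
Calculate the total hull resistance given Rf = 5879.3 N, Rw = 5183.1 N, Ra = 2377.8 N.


Formula: Rt = Rf + Rw + Ra
Substituting: Rt = 5879.3 + 5183.1 + 2377.8
Result: Rt = 13440.2 N

13440.2 N


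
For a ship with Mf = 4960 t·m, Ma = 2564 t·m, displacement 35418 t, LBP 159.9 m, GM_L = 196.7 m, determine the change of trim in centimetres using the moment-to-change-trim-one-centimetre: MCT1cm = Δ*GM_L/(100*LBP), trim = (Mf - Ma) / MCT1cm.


Formula: net trimming moment = Mf - Ma; MCT1cm = Δ*GM_L/(100*LBP); trim = net moment / MCT1cm
Step 1 — net trimming moment = 4960 - 2564 = 2396 t·m
Step 2 — MCT1cm = 35418 * 196.7 / (100 * 159.9) = 435.6923 t·m/cm
Step 3 — trim = 2396 / 435.6923 ≈ 5.4993 cm (5 s.f.)

5.4993 cm


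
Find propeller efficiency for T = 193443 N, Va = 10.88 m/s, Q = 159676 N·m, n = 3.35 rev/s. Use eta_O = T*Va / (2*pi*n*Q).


Formula: eta = T * Va / (2 * pi * n * Q)
Step 1 — numerator = T * Va = 193443 * 10.88 = 2104659.84
Step 2 — 2 * pi * n = 2 * pi * 3.35 = 21.048671
Step 3 — denominator = 21.048671 * 159676 = 3360967.59
Step 4 — eta = 2104659.84 / 3360967.59 ≈ 0.62621 (5 s.f.)

0.62621


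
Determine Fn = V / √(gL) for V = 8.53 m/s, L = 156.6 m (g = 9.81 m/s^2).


Formula: Fn = V / sqrt(g * L)
Step 1 — g * L = 9.81 * 156.6 = 1536.246
Step 2 — sqrt(g * L) = sqrt(1536.246) = 39.194974
Step 3 — Fn = 8.53 / 39.194974 ≈ 0.21763 (5 s.f.)

0.21763


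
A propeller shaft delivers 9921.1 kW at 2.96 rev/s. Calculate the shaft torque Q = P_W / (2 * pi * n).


Formula: Q = P_W / (2 * pi * n)
Step 1 — P_W = 9921.1 kW * 1000 = 9921100.0 W
Step 2 — 2 * pi * n = 2 * pi * 2.96 = 18.598229
Step 3 — Q = 9921100.0 / 18.598229 ≈ 533440 N·m (5 s.f.)

533440 N·m


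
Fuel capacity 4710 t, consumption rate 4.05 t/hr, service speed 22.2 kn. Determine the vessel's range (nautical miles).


Formula: endurance = fuel / rate; range = endurance * speed
Step 1 — endurance = 4710 / 4.05 = 1162.963 hours
Step 2 — range = 1162.963 * 22.2 ≈ 25818 nautical miles (5 s.f.)

25818 NM


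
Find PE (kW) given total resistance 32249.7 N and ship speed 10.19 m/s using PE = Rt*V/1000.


Formula: PE = Rt * V / 1000 (kW)
Step 1 — PE (W) = 32249.7 * 10.19 = 328624.443 W
Step 2 — PE (kW) = 328624.443 / 1000 ≈ 328.62 kW (5 s.f.)

328.62 kW


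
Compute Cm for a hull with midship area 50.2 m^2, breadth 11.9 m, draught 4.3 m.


Formula: Cm = Am / (B * T)
Step 1 — B * T = 11.9 * 4.3 = 51.17 m^2
Step 2 — Cm = 50.2 / 51.17 ≈ 0.98104 (5 s.f.)

0.98104


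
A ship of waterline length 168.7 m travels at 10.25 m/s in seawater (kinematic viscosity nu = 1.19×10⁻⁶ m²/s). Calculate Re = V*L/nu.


Formula: Re = V * L / nu
Step 1 — V * L = 10.25 * 168.7 = 1729.175 m^2/s
Step 2 — Re = 1729.175 / 1.19e-6 = 1.45e+09

1.45e+09


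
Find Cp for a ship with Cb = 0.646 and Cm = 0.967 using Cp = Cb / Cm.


Formula: Cp = Cb / Cm
Substituting: Cp = 0.646 / 0.967
Result: Cp ≈ 0.66805 (5 s.f.)

0.66805


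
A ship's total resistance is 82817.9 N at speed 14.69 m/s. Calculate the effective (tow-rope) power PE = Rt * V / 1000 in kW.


Formula: PE = Rt * V / 1000 (kW)
Step 1 — PE (W) = 82817.9 * 14.69 = 1216594.951 W
Step 2 — PE (kW) = 1216594.951 / 1000 ≈ 1216.6 kW (5 s.f.)

1216.6 kW


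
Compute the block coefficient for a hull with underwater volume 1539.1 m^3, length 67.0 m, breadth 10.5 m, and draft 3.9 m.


Formula: Cb = V / (L * B * T)
Step 1 — L * B * T = 67.0 * 10.5 * 3.9 = 2743.65 m^3
Step 2 — Cb = 1539.1 / 2743.65 ≈ 0.56097 (5 s.f.)

0.56097


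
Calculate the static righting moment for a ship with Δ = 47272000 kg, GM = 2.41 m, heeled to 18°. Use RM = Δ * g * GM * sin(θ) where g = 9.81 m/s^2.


Formula: GZ = GM * sin(theta); RM = disp * g * GZ
Step 1 — GZ = 2.41 * sin(18°) = 2.41 * 0.309017 = 0.744731 m
Step 2 — RM = 47272000 * 9.81 * 0.744731 ≈ 345360000 N·m (5 s.f.)

345360000 N·m


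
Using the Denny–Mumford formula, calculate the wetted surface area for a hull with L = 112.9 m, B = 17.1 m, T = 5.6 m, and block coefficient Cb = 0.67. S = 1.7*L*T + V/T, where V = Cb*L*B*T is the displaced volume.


Formula: S = 1.7*L*T + V/T with V = Cb*L*B*T, i.e. S = L * (1.7*T + Cb*B)
Step 1 — 1.7*T = 1.7 * 5.6 = 9.52 m
Step 2 — Cb*B = 0.67 * 17.1 = 11.457 m
Step 3 — 1.7*T + Cb*B = 9.52 + 11.457 = 20.977 m
Step 4 — S = 112.9 * 20.977 ≈ 2368.3 m^2 (5 s.f.)

2368.3 m^2


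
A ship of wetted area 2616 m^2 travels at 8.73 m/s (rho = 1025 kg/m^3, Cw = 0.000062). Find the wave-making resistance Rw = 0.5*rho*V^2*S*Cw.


Formula: Rw = 0.5 * rho * V^2 * S * Cw
Step 1 — V^2 = 8.73^2 = 76.2129
Step 2 — 0.5 * rho * V^2 = 0.5 * 1025 * 76.2129 = 39059.11125
Step 3 — Rw = 39059.11125 * 2616 * 0.000062 ≈ 6335.1 N (5 s.f.)

6335.1 N


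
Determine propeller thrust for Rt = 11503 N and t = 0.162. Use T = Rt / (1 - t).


Formula: T = Rt / (1 - t)
Step 1 — (1 - t) = 1 - 0.162 = 0.838
Step 2 — T = 11503 / 0.838 ≈ 13727 N (5 s.f.)

13727 N


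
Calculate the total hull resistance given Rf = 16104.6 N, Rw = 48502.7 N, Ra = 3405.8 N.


Formula: Rt = Rf + Rw + Ra
Substituting: Rt = 16104.6 + 48502.7 + 3405.8
Result: Rt = 68013.1 N

68013.1 N


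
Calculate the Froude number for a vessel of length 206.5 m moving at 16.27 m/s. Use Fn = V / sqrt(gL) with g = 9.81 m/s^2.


Formula: Fn = V / sqrt(g * L)
Step 1 — g * L = 9.81 * 206.5 = 2025.765
Step 2 — sqrt(g * L) = sqrt(2025.765) = 45.008499
Step 3 — Fn = 16.27 / 45.008499 ≈ 0.36149 (5 s.f.)

0.36149


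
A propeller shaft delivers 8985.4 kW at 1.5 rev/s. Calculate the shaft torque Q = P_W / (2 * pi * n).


Formula: Q = P_W / (2 * pi * n)
Step 1 — P_W = 8985.4 kW * 1000 = 8985400.0 W
Step 2 — 2 * pi * n = 2 * pi * 1.5 = 9.424778
Step 3 — Q = 8985400.0 / 9.424778 ≈ 953380 N·m (5 s.f.)

953380 N·m


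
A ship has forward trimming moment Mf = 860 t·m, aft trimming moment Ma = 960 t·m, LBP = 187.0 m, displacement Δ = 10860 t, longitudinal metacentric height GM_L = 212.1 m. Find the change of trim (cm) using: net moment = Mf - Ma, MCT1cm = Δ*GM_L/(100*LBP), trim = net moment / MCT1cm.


Formula: net trimming moment = Mf - Ma; MCT1cm = Δ*GM_L/(100*LBP); trim = net moment / MCT1cm
Step 1 — net trimming moment = 860 - 960 = -100 t·m
Step 2 — MCT1cm = 10860 * 212.1 / (100 * 187.0) = 123.1768 t·m/cm
Step 3 — trim = -100 / 123.1768 ≈ -0.81184 cm (5 s.f.)

-0.81184 cm


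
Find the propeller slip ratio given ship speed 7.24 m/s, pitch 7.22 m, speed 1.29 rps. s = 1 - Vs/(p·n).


Formula: s = 1 - Vs / (p * n)
Step 1 — p * n = 7.22 * 1.29 = 9.3138
Step 2 — Vs / (p*n) = 7.24 / 9.3138 = 0.777341 (6 d.p.)
Step 3 — s = 1 - 0.777341 = 0.222659

0.222659


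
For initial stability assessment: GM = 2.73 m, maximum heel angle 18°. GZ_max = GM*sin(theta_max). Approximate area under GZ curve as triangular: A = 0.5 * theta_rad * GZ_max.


Formula: GZ_max = GM * sin(theta); Area = 0.5 * theta_rad * GZ_max
Step 1 — GZ_max = 2.73 * sin(18°) = 2.73 * 0.309017 = 0.843616 m
Step 2 — theta_rad = 18 * pi/180 = 0.314159 rad
Step 3 — Area = 0.5 * 0.314159 * 0.843616 ≈ 0.13251 m·rad (5 s.f.)

0.13251 m·rad


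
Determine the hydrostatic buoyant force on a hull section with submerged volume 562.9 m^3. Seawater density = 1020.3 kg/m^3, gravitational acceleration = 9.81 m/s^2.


Formula: Fb = rho * g * V
Substituting: Fb = 1020.3 * 9.81 * 562.9
Intermediate: 1020.3 * 9.81 = 10009.143
Result: Fb = 10009.143 * 562.9 ≈ 5634100 N (5 s.f.)

5634100 N


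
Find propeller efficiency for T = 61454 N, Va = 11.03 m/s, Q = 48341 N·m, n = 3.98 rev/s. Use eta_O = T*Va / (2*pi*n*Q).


Formula: eta = T * Va / (2 * pi * n * Q)
Step 1 — numerator = T * Va = 61454 * 11.03 = 677837.62
Step 2 — 2 * pi * n = 2 * pi * 3.98 = 25.007078
Step 3 — denominator = 25.007078 * 48341 = 1208867.16
Step 4 — eta = 677837.62 / 1208867.16 ≈ 0.56072 (5 s.f.)

0.56072


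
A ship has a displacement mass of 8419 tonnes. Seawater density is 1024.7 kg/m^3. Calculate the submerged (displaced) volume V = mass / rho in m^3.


Formula: V = mass / rho
Step 1 — convert tonnes to kg: 8419 t * 1000 = 8419000 kg
Step 2 — V = 8419000 / 1024.7 ≈ 8216.1 m^3 (5 s.f.)

8216.1 m^3


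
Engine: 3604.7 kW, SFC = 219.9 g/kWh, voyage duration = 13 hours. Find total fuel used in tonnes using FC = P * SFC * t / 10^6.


Formula: FC (tonnes) = P * SFC * t / 1,000,000
Step 1 — P * SFC * t = 3604.7 * 219.9 * 13 = 10304755.89 g
Step 2 — FC (tonnes) = 10304755.89 / 1,000,000 ≈ 10.305 tonnes (5 s.f.)

10.305 tonnes


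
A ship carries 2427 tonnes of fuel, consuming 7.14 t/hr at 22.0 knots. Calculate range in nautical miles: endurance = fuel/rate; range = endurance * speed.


Formula: endurance = fuel / rate; range = endurance * speed
Step 1 — endurance = 2427 / 7.14 = 339.916 hours
Step 2 — range = 339.916 * 22.0 ≈ 7478.2 nautical miles (5 s.f.)

7478.2 NM


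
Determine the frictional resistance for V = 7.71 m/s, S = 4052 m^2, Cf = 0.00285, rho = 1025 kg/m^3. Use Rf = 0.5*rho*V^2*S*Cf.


Formula: Rf = 0.5 * rho * V^2 * S * Cf
Step 1 — V^2 = 7.71^2 = 59.4441
Step 2 — 0.5 * rho * V^2 = 0.5 * 1025 * 59.4441 = 30465.10125
Step 3 — Rf = 30465.10125 * 4052 * 0.00285 ≈ 351820 N (5 s.f.)

351820 N


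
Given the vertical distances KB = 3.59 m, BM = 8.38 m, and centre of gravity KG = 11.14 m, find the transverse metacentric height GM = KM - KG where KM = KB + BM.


Formula: GM = KB + BM - KG
Step 1 — KM = KB + BM = 3.59 + 8.38 = 11.97 m
Step 2 — GM = KM - KG = 11.97 - 11.14 = 0.83 m

0.83 m


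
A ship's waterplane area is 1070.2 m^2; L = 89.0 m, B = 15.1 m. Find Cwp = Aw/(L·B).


Formula: Cwp = Aw / (L * B)
Step 1 — L * B = 89.0 * 15.1 = 1343.9 m^2
Step 2 — Cwp = 1070.2 / 1343.9 ≈ 0.79634 (5 s.f.)

0.79634


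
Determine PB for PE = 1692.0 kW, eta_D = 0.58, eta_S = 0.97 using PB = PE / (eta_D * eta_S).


Formula: PB = PE / (eta_D * eta_S)
Step 1 — combined efficiency = eta_D * eta_S = 0.58 * 0.97 = 0.5626
Step 2 — PB = 1692.0 / 0.5626 ≈ 3007.5 kW (5 s.f.)

3007.5 kW


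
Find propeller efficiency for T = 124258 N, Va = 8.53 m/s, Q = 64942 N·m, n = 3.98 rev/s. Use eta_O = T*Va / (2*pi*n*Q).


Formula: eta = T * Va / (2 * pi * n * Q)
Step 1 — numerator = T * Va = 124258 * 8.53 = 1059920.74
Step 2 — 2 * pi * n = 2 * pi * 3.98 = 25.007078
Step 3 — denominator = 25.007078 * 64942 = 1624009.66
Step 4 — eta = 1059920.74 / 1624009.66 ≈ 0.65266 (5 s.f.)

0.65266


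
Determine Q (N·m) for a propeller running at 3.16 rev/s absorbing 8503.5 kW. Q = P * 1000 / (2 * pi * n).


Formula: Q = P_W / (2 * pi * n)
Step 1 — P_W = 8503.5 kW * 1000 = 8503500.0 W
Step 2 — 2 * pi * n = 2 * pi * 3.16 = 19.854866
Step 3 — Q = 8503500.0 / 19.854866 ≈ 428280 N·m (5 s.f.)

428280 N·m


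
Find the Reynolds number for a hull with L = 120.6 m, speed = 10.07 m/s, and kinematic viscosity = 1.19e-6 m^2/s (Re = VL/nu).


Formula: Re = V * L / nu
Step 1 — V * L = 10.07 * 120.6 = 1214.442 m^2/s
Step 2 — Re = 1214.442 / 1.19e-6 = 1.02e+09

1.02e+09


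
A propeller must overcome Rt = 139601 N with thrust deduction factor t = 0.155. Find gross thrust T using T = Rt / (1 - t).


Formula: T = Rt / (1 - t)
Step 1 — (1 - t) = 1 - 0.155 = 0.845
Step 2 — T = 139601 / 0.845 ≈ 165210 N (5 s.f.)

165210 N


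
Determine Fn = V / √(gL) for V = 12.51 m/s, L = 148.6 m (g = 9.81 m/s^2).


Formula: Fn = V / sqrt(g * L)
Step 1 — g * L = 9.81 * 148.6 = 1457.766
Step 2 — sqrt(g * L) = sqrt(1457.766) = 38.180702
Step 3 — Fn = 12.51 / 38.180702 ≈ 0.32765 (5 s.f.)

0.32765


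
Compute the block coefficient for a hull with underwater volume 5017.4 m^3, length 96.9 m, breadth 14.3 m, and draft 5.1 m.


Formula: Cb = V / (L * B * T)
Step 1 — L * B * T = 96.9 * 14.3 * 5.1 = 7066.917 m^3
Step 2 — Cb = 5017.4 / 7066.917 ≈ 0.70998 (5 s.f.)

0.70998


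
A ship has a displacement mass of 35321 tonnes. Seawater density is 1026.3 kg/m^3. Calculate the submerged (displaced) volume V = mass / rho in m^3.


Formula: V = mass / rho
Step 1 — convert tonnes to kg: 35321 t * 1000 = 35321000 kg
Step 2 — V = 35321000 / 1026.3 ≈ 34416 m^3 (5 s.f.)

34416 m^3


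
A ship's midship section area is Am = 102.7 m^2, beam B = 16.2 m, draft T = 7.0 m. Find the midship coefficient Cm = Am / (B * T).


Formula: Cm = Am / (B * T)
Step 1 — B * T = 16.2 * 7.0 = 113.4 m^2
Step 2 — Cm = 102.7 / 113.4 ≈ 0.90564 (5 s.f.)

0.90564


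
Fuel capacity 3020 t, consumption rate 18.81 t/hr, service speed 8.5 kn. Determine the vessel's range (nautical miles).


Formula: endurance = fuel / rate; range = endurance * speed
Step 1 — endurance = 3020 / 18.81 = 160.5529 hours
Step 2 — range = 160.5529 * 8.5 ≈ 1364.7 nautical miles (5 s.f.)

1364.7 NM


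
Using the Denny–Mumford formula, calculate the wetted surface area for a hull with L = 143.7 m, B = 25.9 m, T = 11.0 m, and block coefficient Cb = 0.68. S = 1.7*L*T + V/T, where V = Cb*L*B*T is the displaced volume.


Formula: S = 1.7*L*T + V/T with V = Cb*L*B*T, i.e. S = L * (1.7*T + Cb*B)
Step 1 — 1.7*T = 1.7 * 11.0 = 18.7 m
Step 2 — Cb*B = 0.68 * 25.9 = 17.612 m
Step 3 — 1.7*T + Cb*B = 18.7 + 17.612 = 36.312 m
Step 4 — S = 143.7 * 36.312 ≈ 5218.0 m^2 (5 s.f.)

5218.0 m^2


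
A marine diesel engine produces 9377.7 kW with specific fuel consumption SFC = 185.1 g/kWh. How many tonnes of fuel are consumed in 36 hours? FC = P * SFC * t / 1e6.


Formula: FC (tonnes) = P * SFC * t / 1,000,000
Step 1 — P * SFC * t = 9377.7 * 185.1 * 36 = 62489241.72 g
Step 2 — FC (tonnes) = 62489241.72 / 1,000,000 ≈ 62.489 tonnes (5 s.f.)

62.489 tonnes


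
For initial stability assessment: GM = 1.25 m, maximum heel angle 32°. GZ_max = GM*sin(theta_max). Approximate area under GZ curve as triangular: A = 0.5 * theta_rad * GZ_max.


Formula: GZ_max = GM * sin(theta); Area = 0.5 * theta_rad * GZ_max
Step 1 — GZ_max = 1.25 * sin(32°) = 1.25 * 0.529919 = 0.662399 m
Step 2 — theta_rad = 32 * pi/180 = 0.558505 rad
Step 3 — Area = 0.5 * 0.558505 * 0.662399 ≈ 0.18498 m·rad (5 s.f.)

0.18498 m·rad


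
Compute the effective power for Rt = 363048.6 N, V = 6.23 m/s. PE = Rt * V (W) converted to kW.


Formula: PE = Rt * V / 1000 (kW)
Step 1 — PE (W) = 363048.6 * 6.23 = 2261792.778 W
Step 2 — PE (kW) = 2261792.778 / 1000 ≈ 2261.8 kW (5 s.f.)

2261.8 kW


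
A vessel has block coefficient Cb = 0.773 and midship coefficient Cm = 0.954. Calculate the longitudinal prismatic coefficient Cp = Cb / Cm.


Formula: Cp = Cb / Cm
Substituting: Cp = 0.773 / 0.954
Result: Cp ≈ 0.81027 (5 s.f.)

0.81027


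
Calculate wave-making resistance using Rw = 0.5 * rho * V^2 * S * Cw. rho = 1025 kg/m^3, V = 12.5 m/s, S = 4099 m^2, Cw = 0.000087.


Formula: Rw = 0.5 * rho * V^2 * S * Cw
Step 1 — V^2 = 12.5^2 = 156.25
Step 2 — 0.5 * rho * V^2 = 0.5 * 1025 * 156.25 = 80078.125
Step 3 — Rw = 80078.125 * 4099 * 0.000087 ≈ 28557 N (5 s.f.)

28557 N


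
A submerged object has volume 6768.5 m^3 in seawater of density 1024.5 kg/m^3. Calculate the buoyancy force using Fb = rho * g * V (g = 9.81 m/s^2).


Formula: Fb = rho * g * V
Substituting: Fb = 1024.5 * 9.81 * 6768.5
Intermediate: 1024.5 * 9.81 = 10050.345
Result: Fb = 10050.345 * 6768.5 ≈ 68026000 N (5 s.f.)

68026000 N


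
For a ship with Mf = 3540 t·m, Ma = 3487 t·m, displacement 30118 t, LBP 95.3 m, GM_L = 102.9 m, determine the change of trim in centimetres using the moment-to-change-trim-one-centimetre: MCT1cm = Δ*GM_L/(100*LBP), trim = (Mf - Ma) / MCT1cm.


Formula: net trimming moment = Mf - Ma; MCT1cm = Δ*GM_L/(100*LBP); trim = net moment / MCT1cm
Step 1 — net trimming moment = 3540 - 3487 = 53 t·m
Step 2 — MCT1cm = 30118 * 102.9 / (100 * 95.3) = 325.1986 t·m/cm
Step 3 — trim = 53 / 325.1986 ≈ 0.16298 cm (5 s.f.)

0.16298 cm


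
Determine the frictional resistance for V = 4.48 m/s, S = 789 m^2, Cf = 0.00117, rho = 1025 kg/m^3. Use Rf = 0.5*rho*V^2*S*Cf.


Formula: Rf = 0.5 * rho * V^2 * S * Cf
Step 1 — V^2 = 4.48^2 = 20.0704
Step 2 — 0.5 * rho * V^2 = 0.5 * 1025 * 20.0704 = 10286.08
Step 3 — Rf = 10286.08 * 789 * 0.00117 ≈ 9495.4 N (5 s.f.)

9495.4 N


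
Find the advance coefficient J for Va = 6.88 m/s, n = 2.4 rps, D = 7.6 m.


Formula: J = Va / (n * D)
Step 1 — n * D = 2.4 * 7.6 = 18.24
Step 2 — J = 6.88 / 18.24 ≈ 0.37719 (5 s.f.)

0.37719


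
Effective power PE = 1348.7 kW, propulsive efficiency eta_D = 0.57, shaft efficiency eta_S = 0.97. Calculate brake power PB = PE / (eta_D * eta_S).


Formula: PB = PE / (eta_D * eta_S)
Step 1 — combined efficiency = eta_D * eta_S = 0.57 * 0.97 = 0.5529
Step 2 — PB = 1348.7 / 0.5529 ≈ 2439.3 kW (5 s.f.)

2439.3 kW


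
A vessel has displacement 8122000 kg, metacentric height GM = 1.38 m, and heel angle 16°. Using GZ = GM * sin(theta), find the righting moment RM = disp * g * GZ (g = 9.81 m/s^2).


Formula: GZ = GM * sin(theta); RM = disp * g * GZ
Step 1 — GZ = 1.38 * sin(16°) = 1.38 * 0.275637 = 0.380379 m
Step 2 — RM = 8122000 * 9.81 * 0.380379 ≈ 30307000 N·m (5 s.f.)

30307000 N·m


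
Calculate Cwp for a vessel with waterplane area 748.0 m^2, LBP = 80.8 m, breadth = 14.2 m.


Formula: Cwp = Aw / (L * B)
Step 1 — L * B = 80.8 * 14.2 = 1147.36 m^2
Step 2 — Cwp = 748.0 / 1147.36 ≈ 0.65193 (5 s.f.)

0.65193


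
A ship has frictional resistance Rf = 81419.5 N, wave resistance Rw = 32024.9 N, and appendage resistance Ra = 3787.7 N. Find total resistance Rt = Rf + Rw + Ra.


Formula: Rt = Rf + Rw + Ra
Substituting: Rt = 81419.5 + 32024.9 + 3787.7
Result: Rt = 117232.1 N

117232.1 N


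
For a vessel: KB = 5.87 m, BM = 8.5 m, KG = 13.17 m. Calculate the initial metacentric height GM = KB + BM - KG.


Formula: GM = KB + BM - KG
Step 1 — KM = KB + BM = 5.87 + 8.5 = 14.37 m
Step 2 — GM = KM - KG = 14.37 - 13.17 = 1.2 m

1.2 m


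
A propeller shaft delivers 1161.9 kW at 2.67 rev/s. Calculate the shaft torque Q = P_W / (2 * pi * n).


Formula: Q = P_W / (2 * pi * n)
Step 1 — P_W = 1161.9 kW * 1000 = 1161900.0 W
Step 2 — 2 * pi * n = 2 * pi * 2.67 = 16.776105
Step 3 — Q = 1161900.0 / 16.776105 ≈ 69259 N·m (5 s.f.)

69259 N·m


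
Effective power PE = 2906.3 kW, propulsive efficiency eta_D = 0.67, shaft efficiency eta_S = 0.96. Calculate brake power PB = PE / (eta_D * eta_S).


Formula: PB = PE / (eta_D * eta_S)
Step 1 — combined efficiency = eta_D * eta_S = 0.67 * 0.96 = 0.6432
Step 2 — PB = 2906.3 / 0.6432 ≈ 4518.5 kW (5 s.f.)

4518.5 kW


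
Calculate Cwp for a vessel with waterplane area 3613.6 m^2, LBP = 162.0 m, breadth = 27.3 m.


Formula: Cwp = Aw / (L * B)
Step 1 — L * B = 162.0 * 27.3 = 4422.6 m^2
Step 2 — Cwp = 3613.6 / 4422.6 ≈ 0.81708 (5 s.f.)

0.81708


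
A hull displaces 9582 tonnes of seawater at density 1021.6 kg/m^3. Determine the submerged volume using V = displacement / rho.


Formula: V = mass / rho
Step 1 — convert tonnes to kg: 9582 t * 1000 = 9582000 kg
Step 2 — V = 9582000 / 1021.6 ≈ 9379.4 m^3 (5 s.f.)

9379.4 m^3


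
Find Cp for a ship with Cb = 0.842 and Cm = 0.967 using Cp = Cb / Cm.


Formula: Cp = Cb / Cm
Substituting: Cp = 0.842 / 0.967
Result: Cp ≈ 0.87073 (5 s.f.)

0.87073
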